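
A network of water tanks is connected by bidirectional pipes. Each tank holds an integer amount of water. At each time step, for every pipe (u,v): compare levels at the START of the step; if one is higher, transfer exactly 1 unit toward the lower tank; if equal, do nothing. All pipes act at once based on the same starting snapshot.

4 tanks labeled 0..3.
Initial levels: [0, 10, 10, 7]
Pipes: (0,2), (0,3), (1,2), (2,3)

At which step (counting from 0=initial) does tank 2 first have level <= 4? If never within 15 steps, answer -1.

Step 1: flows [2->0,3->0,1=2,2->3] -> levels [2 10 8 7]
Step 2: flows [2->0,3->0,1->2,2->3] -> levels [4 9 7 7]
Step 3: flows [2->0,3->0,1->2,2=3] -> levels [6 8 7 6]
Step 4: flows [2->0,0=3,1->2,2->3] -> levels [7 7 6 7]
Step 5: flows [0->2,0=3,1->2,3->2] -> levels [6 6 9 6]
Step 6: flows [2->0,0=3,2->1,2->3] -> levels [7 7 6 7]
  -> period-2 cycle (repeats step 4); tank 2 never drops to <=4
Tank 2 never reaches <=4 within 15 steps

Answer: -1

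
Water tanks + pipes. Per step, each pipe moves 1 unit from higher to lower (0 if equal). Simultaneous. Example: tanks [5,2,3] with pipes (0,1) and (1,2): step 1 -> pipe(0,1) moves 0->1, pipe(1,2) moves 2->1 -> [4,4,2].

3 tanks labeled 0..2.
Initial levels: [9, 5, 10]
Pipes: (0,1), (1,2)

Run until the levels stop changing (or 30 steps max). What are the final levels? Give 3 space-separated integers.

Step 1: flows [0->1,2->1] -> levels [8 7 9]
Step 2: flows [0->1,2->1] -> levels [7 9 8]
Step 3: flows [1->0,1->2] -> levels [8 7 9]
  -> period-2 cycle: step 3 state = step 1 state; never stabilizes
  -> state at step 30: (30-1) mod 2 = 1, same as step 2 -> [7 9 8]

Answer: 7 9 8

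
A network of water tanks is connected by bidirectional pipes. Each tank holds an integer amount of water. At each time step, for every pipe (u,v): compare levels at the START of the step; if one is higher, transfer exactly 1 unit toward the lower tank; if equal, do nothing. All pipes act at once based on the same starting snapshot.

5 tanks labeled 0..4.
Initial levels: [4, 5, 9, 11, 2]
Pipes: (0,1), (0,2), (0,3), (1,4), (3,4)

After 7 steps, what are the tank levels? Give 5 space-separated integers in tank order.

Step 1: flows [1->0,2->0,3->0,1->4,3->4] -> levels [7 3 8 9 4]
Step 2: flows [0->1,2->0,3->0,4->1,3->4] -> levels [8 5 7 7 4]
Step 3: flows [0->1,0->2,0->3,1->4,3->4] -> levels [5 5 8 7 6]
Step 4: flows [0=1,2->0,3->0,4->1,3->4] -> levels [7 6 7 5 6]
Step 5: flows [0->1,0=2,0->3,1=4,4->3] -> levels [5 7 7 7 5]
Step 6: flows [1->0,2->0,3->0,1->4,3->4] -> levels [8 5 6 5 7]
Step 7: flows [0->1,0->2,0->3,4->1,4->3] -> levels [5 7 7 7 5]

Answer: 5 7 7 7 5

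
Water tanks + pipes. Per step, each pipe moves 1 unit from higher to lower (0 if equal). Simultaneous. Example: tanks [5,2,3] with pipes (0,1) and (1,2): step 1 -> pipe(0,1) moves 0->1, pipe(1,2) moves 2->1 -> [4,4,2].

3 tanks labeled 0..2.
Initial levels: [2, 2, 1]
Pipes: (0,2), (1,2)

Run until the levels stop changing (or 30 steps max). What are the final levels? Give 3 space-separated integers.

Answer: 2 2 1

Derivation:
Step 1: flows [0->2,1->2] -> levels [1 1 3]
Step 2: flows [2->0,2->1] -> levels [2 2 1]
  -> period-2 cycle: step 2 state = step 0 state; never stabilizes
  -> state at step 30: (30-0) mod 2 = 0, same as step 0 -> [2 2 1]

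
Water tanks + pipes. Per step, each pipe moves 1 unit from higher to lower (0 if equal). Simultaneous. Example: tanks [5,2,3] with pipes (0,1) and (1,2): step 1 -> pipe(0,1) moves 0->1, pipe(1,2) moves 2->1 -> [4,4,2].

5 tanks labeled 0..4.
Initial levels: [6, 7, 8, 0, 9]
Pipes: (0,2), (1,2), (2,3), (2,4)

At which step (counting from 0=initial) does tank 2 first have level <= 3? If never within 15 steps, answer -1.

Step 1: flows [2->0,2->1,2->3,4->2] -> levels [7 8 6 1 8]
Step 2: flows [0->2,1->2,2->3,4->2] -> levels [6 7 8 2 7]
Step 3: flows [2->0,2->1,2->3,2->4] -> levels [7 8 4 3 8]
Step 4: flows [0->2,1->2,2->3,4->2] -> levels [6 7 6 4 7]
Step 5: flows [0=2,1->2,2->3,4->2] -> levels [6 6 7 5 6]
Step 6: flows [2->0,2->1,2->3,2->4] -> levels [7 7 3 6 7]
Tank 2 first reaches <=3 at step 6

Answer: 6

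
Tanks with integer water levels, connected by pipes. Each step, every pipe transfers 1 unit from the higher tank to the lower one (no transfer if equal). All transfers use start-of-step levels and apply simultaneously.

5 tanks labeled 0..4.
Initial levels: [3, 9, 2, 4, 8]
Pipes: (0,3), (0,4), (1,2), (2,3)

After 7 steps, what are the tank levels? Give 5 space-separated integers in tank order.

Step 1: flows [3->0,4->0,1->2,3->2] -> levels [5 8 4 2 7]
Step 2: flows [0->3,4->0,1->2,2->3] -> levels [5 7 4 4 6]
Step 3: flows [0->3,4->0,1->2,2=3] -> levels [5 6 5 5 5]
Step 4: flows [0=3,0=4,1->2,2=3] -> levels [5 5 6 5 5]
Step 5: flows [0=3,0=4,2->1,2->3] -> levels [5 6 4 6 5]
Step 6: flows [3->0,0=4,1->2,3->2] -> levels [6 5 6 4 5]
Step 7: flows [0->3,0->4,2->1,2->3] -> levels [4 6 4 6 6]

Answer: 4 6 4 6 6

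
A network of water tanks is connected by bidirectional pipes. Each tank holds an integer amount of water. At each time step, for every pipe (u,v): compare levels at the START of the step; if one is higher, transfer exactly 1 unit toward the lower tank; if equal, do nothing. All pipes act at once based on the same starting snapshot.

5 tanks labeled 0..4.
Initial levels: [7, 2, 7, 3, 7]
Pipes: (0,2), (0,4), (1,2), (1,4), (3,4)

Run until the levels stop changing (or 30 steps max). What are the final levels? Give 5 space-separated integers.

Step 1: flows [0=2,0=4,2->1,4->1,4->3] -> levels [7 4 6 4 5]
Step 2: flows [0->2,0->4,2->1,4->1,4->3] -> levels [5 6 6 5 4]
Step 3: flows [2->0,0->4,1=2,1->4,3->4] -> levels [5 5 5 4 7]
Step 4: flows [0=2,4->0,1=2,4->1,4->3] -> levels [6 6 5 5 4]
Step 5: flows [0->2,0->4,1->2,1->4,3->4] -> levels [4 4 7 4 7]
Step 6: flows [2->0,4->0,2->1,4->1,4->3] -> levels [6 6 5 5 4]
  -> period-2 cycle: step 6 state = step 4 state; never stabilizes
  -> state at step 30: (30-4) mod 2 = 0, same as step 4 -> [6 6 5 5 4]

Answer: 6 6 5 5 4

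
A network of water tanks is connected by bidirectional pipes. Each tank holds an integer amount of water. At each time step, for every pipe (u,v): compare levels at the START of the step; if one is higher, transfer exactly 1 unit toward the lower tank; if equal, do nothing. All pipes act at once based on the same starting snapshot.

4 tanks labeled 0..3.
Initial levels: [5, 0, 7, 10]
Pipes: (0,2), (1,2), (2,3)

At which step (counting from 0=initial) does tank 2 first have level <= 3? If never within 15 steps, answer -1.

Answer: -1

Derivation:
Step 1: flows [2->0,2->1,3->2] -> levels [6 1 6 9]
Step 2: flows [0=2,2->1,3->2] -> levels [6 2 6 8]
Step 3: flows [0=2,2->1,3->2] -> levels [6 3 6 7]
Step 4: flows [0=2,2->1,3->2] -> levels [6 4 6 6]
Step 5: flows [0=2,2->1,2=3] -> levels [6 5 5 6]
Step 6: flows [0->2,1=2,3->2] -> levels [5 5 7 5]
Step 7: flows [2->0,2->1,2->3] -> levels [6 6 4 6]
Step 8: flows [0->2,1->2,3->2] -> levels [5 5 7 5]
  -> period-2 cycle (repeats step 6); tank 2 never drops to <=3
Tank 2 never reaches <=3 within 15 steps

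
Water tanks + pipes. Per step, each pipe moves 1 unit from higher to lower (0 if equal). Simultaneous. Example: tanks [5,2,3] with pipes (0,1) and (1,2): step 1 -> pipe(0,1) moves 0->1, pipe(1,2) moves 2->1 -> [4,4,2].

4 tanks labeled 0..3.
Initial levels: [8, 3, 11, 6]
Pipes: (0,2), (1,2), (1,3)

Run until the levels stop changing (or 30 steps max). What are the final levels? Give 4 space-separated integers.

Answer: 8 8 6 6

Derivation:
Step 1: flows [2->0,2->1,3->1] -> levels [9 5 9 5]
Step 2: flows [0=2,2->1,1=3] -> levels [9 6 8 5]
Step 3: flows [0->2,2->1,1->3] -> levels [8 6 8 6]
Step 4: flows [0=2,2->1,1=3] -> levels [8 7 7 6]
Step 5: flows [0->2,1=2,1->3] -> levels [7 6 8 7]
Step 6: flows [2->0,2->1,3->1] -> levels [8 8 6 6]
Step 7: flows [0->2,1->2,1->3] -> levels [7 6 8 7]
  -> period-2 cycle: step 7 state = step 5 state; never stabilizes
  -> state at step 30: (30-5) mod 2 = 1, same as step 6 -> [8 8 6 6]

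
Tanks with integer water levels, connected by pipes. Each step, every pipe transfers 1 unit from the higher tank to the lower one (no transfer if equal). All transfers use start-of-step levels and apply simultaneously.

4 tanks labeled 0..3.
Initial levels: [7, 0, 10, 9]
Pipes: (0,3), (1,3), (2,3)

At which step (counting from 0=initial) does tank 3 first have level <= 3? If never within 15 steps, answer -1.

Answer: -1

Derivation:
Step 1: flows [3->0,3->1,2->3] -> levels [8 1 9 8]
Step 2: flows [0=3,3->1,2->3] -> levels [8 2 8 8]
Step 3: flows [0=3,3->1,2=3] -> levels [8 3 8 7]
Step 4: flows [0->3,3->1,2->3] -> levels [7 4 7 8]
Step 5: flows [3->0,3->1,3->2] -> levels [8 5 8 5]
Step 6: flows [0->3,1=3,2->3] -> levels [7 5 7 7]
Step 7: flows [0=3,3->1,2=3] -> levels [7 6 7 6]
Step 8: flows [0->3,1=3,2->3] -> levels [6 6 6 8]
Step 9: flows [3->0,3->1,3->2] -> levels [7 7 7 5]
Step 10: flows [0->3,1->3,2->3] -> levels [6 6 6 8]
  -> period-2 cycle (repeats step 8); tank 3 never drops to <=3
Tank 3 never reaches <=3 within 15 steps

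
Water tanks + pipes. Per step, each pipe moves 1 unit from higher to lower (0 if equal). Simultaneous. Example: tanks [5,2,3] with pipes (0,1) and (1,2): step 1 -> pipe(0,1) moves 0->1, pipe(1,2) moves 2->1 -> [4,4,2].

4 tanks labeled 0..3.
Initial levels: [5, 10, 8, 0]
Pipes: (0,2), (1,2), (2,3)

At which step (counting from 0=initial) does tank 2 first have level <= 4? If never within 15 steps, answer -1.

Answer: -1

Derivation:
Step 1: flows [2->0,1->2,2->3] -> levels [6 9 7 1]
Step 2: flows [2->0,1->2,2->3] -> levels [7 8 6 2]
Step 3: flows [0->2,1->2,2->3] -> levels [6 7 7 3]
Step 4: flows [2->0,1=2,2->3] -> levels [7 7 5 4]
Step 5: flows [0->2,1->2,2->3] -> levels [6 6 6 5]
Step 6: flows [0=2,1=2,2->3] -> levels [6 6 5 6]
Step 7: flows [0->2,1->2,3->2] -> levels [5 5 8 5]
Step 8: flows [2->0,2->1,2->3] -> levels [6 6 5 6]
  -> period-2 cycle (repeats step 6); tank 2 never drops to <=4
Tank 2 never reaches <=4 within 15 steps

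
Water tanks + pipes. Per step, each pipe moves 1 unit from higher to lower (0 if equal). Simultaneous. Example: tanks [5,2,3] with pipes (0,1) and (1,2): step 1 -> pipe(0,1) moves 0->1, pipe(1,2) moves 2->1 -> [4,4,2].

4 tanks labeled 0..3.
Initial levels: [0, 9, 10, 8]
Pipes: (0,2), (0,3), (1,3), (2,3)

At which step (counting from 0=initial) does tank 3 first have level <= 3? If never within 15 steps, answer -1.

Answer: -1

Derivation:
Step 1: flows [2->0,3->0,1->3,2->3] -> levels [2 8 8 9]
Step 2: flows [2->0,3->0,3->1,3->2] -> levels [4 9 8 6]
Step 3: flows [2->0,3->0,1->3,2->3] -> levels [6 8 6 7]
Step 4: flows [0=2,3->0,1->3,3->2] -> levels [7 7 7 6]
Step 5: flows [0=2,0->3,1->3,2->3] -> levels [6 6 6 9]
Step 6: flows [0=2,3->0,3->1,3->2] -> levels [7 7 7 6]
  -> period-2 cycle (repeats step 4); tank 3 never drops to <=3
Tank 3 never reaches <=3 within 15 steps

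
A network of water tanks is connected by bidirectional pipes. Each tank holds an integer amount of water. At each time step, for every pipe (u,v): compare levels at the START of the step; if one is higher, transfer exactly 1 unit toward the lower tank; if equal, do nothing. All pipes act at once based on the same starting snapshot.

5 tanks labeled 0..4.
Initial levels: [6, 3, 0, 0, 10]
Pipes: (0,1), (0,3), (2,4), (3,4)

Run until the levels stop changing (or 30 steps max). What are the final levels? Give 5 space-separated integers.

Answer: 3 4 4 5 3

Derivation:
Step 1: flows [0->1,0->3,4->2,4->3] -> levels [4 4 1 2 8]
Step 2: flows [0=1,0->3,4->2,4->3] -> levels [3 4 2 4 6]
Step 3: flows [1->0,3->0,4->2,4->3] -> levels [5 3 3 4 4]
Step 4: flows [0->1,0->3,4->2,3=4] -> levels [3 4 4 5 3]
Step 5: flows [1->0,3->0,2->4,3->4] -> levels [5 3 3 3 5]
Step 6: flows [0->1,0->3,4->2,4->3] -> levels [3 4 4 5 3]
  -> period-2 cycle: step 6 state = step 4 state; never stabilizes
  -> state at step 30: (30-4) mod 2 = 0, same as step 4 -> [3 4 4 5 3]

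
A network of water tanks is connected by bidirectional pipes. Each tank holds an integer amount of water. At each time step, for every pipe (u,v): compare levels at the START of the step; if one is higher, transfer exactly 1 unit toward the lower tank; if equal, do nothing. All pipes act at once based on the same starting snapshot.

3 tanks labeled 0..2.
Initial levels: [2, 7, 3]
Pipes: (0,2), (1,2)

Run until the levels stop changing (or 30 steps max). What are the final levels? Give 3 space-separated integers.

Answer: 4 4 4

Derivation:
Step 1: flows [2->0,1->2] -> levels [3 6 3]
Step 2: flows [0=2,1->2] -> levels [3 5 4]
Step 3: flows [2->0,1->2] -> levels [4 4 4]
Step 4: flows [0=2,1=2] -> levels [4 4 4]
  -> stable (no change)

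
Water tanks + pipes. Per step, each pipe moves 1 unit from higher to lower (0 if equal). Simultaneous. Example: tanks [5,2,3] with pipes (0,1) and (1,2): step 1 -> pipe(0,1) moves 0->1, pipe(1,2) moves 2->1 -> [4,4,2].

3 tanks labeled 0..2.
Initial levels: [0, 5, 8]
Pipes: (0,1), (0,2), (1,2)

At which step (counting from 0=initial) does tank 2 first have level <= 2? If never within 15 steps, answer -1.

Answer: -1

Derivation:
Step 1: flows [1->0,2->0,2->1] -> levels [2 5 6]
Step 2: flows [1->0,2->0,2->1] -> levels [4 5 4]
Step 3: flows [1->0,0=2,1->2] -> levels [5 3 5]
Step 4: flows [0->1,0=2,2->1] -> levels [4 5 4]
  -> period-2 cycle (repeats step 2); tank 2 never drops to <=2
Tank 2 never reaches <=2 within 15 steps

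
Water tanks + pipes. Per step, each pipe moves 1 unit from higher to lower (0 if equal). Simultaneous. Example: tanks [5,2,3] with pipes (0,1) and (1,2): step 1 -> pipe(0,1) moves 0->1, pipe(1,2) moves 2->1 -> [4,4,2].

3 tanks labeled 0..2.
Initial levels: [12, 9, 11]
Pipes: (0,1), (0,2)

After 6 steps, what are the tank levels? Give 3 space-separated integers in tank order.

Step 1: flows [0->1,0->2] -> levels [10 10 12]
Step 2: flows [0=1,2->0] -> levels [11 10 11]
Step 3: flows [0->1,0=2] -> levels [10 11 11]
Step 4: flows [1->0,2->0] -> levels [12 10 10]
Step 5: flows [0->1,0->2] -> levels [10 11 11]
  -> period-2 cycle: step 5 state = step 3 state
  -> state at step 6: (6-3) mod 2 = 1, same as step 4 -> [12 10 10]

Answer: 12 10 10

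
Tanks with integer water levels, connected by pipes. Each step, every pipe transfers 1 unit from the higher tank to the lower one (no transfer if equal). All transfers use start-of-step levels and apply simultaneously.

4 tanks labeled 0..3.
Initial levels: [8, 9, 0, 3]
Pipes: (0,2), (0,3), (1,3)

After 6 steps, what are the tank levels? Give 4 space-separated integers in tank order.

Answer: 4 5 5 6

Derivation:
Step 1: flows [0->2,0->3,1->3] -> levels [6 8 1 5]
Step 2: flows [0->2,0->3,1->3] -> levels [4 7 2 7]
Step 3: flows [0->2,3->0,1=3] -> levels [4 7 3 6]
Step 4: flows [0->2,3->0,1->3] -> levels [4 6 4 6]
Step 5: flows [0=2,3->0,1=3] -> levels [5 6 4 5]
Step 6: flows [0->2,0=3,1->3] -> levels [4 5 5 6]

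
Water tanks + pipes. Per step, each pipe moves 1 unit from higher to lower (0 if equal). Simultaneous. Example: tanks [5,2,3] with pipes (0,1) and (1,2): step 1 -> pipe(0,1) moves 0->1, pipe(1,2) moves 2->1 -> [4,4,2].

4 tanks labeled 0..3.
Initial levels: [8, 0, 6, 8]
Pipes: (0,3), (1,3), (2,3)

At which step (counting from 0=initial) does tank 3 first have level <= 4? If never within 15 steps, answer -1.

Step 1: flows [0=3,3->1,3->2] -> levels [8 1 7 6]
Step 2: flows [0->3,3->1,2->3] -> levels [7 2 6 7]
Step 3: flows [0=3,3->1,3->2] -> levels [7 3 7 5]
Step 4: flows [0->3,3->1,2->3] -> levels [6 4 6 6]
Step 5: flows [0=3,3->1,2=3] -> levels [6 5 6 5]
Step 6: flows [0->3,1=3,2->3] -> levels [5 5 5 7]
Step 7: flows [3->0,3->1,3->2] -> levels [6 6 6 4]
Tank 3 first reaches <=4 at step 7

Answer: 7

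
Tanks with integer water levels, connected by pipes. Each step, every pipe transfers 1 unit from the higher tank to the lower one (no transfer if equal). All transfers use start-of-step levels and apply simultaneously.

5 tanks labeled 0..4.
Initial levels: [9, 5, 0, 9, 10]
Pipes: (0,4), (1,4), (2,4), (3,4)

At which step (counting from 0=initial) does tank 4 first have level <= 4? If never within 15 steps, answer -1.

Step 1: flows [4->0,4->1,4->2,4->3] -> levels [10 6 1 10 6]
Step 2: flows [0->4,1=4,4->2,3->4] -> levels [9 6 2 9 7]
Step 3: flows [0->4,4->1,4->2,3->4] -> levels [8 7 3 8 7]
Step 4: flows [0->4,1=4,4->2,3->4] -> levels [7 7 4 7 8]
Step 5: flows [4->0,4->1,4->2,4->3] -> levels [8 8 5 8 4]
Tank 4 first reaches <=4 at step 5

Answer: 5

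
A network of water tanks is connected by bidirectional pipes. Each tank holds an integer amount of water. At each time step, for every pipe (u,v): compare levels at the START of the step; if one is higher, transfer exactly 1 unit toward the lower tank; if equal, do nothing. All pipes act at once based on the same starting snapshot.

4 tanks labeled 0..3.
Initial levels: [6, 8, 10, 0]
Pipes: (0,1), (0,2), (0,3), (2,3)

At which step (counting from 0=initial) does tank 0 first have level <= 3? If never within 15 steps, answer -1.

Step 1: flows [1->0,2->0,0->3,2->3] -> levels [7 7 8 2]
Step 2: flows [0=1,2->0,0->3,2->3] -> levels [7 7 6 4]
Step 3: flows [0=1,0->2,0->3,2->3] -> levels [5 7 6 6]
Step 4: flows [1->0,2->0,3->0,2=3] -> levels [8 6 5 5]
Step 5: flows [0->1,0->2,0->3,2=3] -> levels [5 7 6 6]
  -> period-2 cycle (repeats step 3); tank 0 never drops to <=3
Tank 0 never reaches <=3 within 15 steps

Answer: -1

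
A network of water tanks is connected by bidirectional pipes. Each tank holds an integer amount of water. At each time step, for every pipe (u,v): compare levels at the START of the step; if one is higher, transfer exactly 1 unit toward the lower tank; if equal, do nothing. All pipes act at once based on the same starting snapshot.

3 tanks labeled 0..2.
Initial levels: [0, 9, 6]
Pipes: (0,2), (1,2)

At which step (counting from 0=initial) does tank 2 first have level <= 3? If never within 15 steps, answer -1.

Step 1: flows [2->0,1->2] -> levels [1 8 6]
Step 2: flows [2->0,1->2] -> levels [2 7 6]
Step 3: flows [2->0,1->2] -> levels [3 6 6]
Step 4: flows [2->0,1=2] -> levels [4 6 5]
Step 5: flows [2->0,1->2] -> levels [5 5 5]
Step 6: flows [0=2,1=2] -> levels [5 5 5]
  -> stable; tank 2 stays at 5 > 3
Tank 2 never reaches <=3 within 15 steps

Answer: -1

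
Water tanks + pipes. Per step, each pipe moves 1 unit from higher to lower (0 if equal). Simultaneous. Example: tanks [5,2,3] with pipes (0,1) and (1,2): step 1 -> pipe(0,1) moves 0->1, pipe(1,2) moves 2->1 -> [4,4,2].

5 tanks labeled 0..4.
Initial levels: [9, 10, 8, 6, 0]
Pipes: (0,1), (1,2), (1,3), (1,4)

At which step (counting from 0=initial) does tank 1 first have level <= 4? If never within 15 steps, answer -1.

Answer: 5

Derivation:
Step 1: flows [1->0,1->2,1->3,1->4] -> levels [10 6 9 7 1]
Step 2: flows [0->1,2->1,3->1,1->4] -> levels [9 8 8 6 2]
Step 3: flows [0->1,1=2,1->3,1->4] -> levels [8 7 8 7 3]
Step 4: flows [0->1,2->1,1=3,1->4] -> levels [7 8 7 7 4]
Step 5: flows [1->0,1->2,1->3,1->4] -> levels [8 4 8 8 5]
Tank 1 first reaches <=4 at step 5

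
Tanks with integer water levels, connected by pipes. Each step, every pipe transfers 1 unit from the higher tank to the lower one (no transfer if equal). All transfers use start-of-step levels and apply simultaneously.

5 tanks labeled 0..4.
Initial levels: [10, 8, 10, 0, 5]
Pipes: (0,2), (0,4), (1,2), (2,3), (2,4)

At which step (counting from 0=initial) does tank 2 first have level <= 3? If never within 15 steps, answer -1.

Step 1: flows [0=2,0->4,2->1,2->3,2->4] -> levels [9 9 7 1 7]
Step 2: flows [0->2,0->4,1->2,2->3,2=4] -> levels [7 8 8 2 8]
Step 3: flows [2->0,4->0,1=2,2->3,2=4] -> levels [9 8 6 3 7]
Step 4: flows [0->2,0->4,1->2,2->3,4->2] -> levels [7 7 8 4 7]
Step 5: flows [2->0,0=4,2->1,2->3,2->4] -> levels [8 8 4 5 8]
Step 6: flows [0->2,0=4,1->2,3->2,4->2] -> levels [7 7 8 4 7]
  -> period-2 cycle (repeats step 4); tank 2 never drops to <=3
Tank 2 never reaches <=3 within 15 steps

Answer: -1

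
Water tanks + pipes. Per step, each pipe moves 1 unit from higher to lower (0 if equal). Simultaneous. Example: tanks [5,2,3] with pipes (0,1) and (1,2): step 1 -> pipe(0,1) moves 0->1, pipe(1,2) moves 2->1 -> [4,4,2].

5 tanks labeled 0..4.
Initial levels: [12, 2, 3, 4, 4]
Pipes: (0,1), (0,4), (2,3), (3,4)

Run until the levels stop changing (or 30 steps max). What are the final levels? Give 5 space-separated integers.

Step 1: flows [0->1,0->4,3->2,3=4] -> levels [10 3 4 3 5]
Step 2: flows [0->1,0->4,2->3,4->3] -> levels [8 4 3 5 5]
Step 3: flows [0->1,0->4,3->2,3=4] -> levels [6 5 4 4 6]
Step 4: flows [0->1,0=4,2=3,4->3] -> levels [5 6 4 5 5]
Step 5: flows [1->0,0=4,3->2,3=4] -> levels [6 5 5 4 5]
Step 6: flows [0->1,0->4,2->3,4->3] -> levels [4 6 4 6 5]
Step 7: flows [1->0,4->0,3->2,3->4] -> levels [6 5 5 4 5]
  -> period-2 cycle: step 7 state = step 5 state; never stabilizes
  -> state at step 30: (30-5) mod 2 = 1, same as step 6 -> [4 6 4 6 5]

Answer: 4 6 4 6 5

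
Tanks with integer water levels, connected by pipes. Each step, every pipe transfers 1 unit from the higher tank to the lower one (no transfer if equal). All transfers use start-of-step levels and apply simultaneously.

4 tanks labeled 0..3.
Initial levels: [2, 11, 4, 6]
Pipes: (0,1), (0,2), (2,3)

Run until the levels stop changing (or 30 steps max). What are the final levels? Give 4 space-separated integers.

Step 1: flows [1->0,2->0,3->2] -> levels [4 10 4 5]
Step 2: flows [1->0,0=2,3->2] -> levels [5 9 5 4]
Step 3: flows [1->0,0=2,2->3] -> levels [6 8 4 5]
Step 4: flows [1->0,0->2,3->2] -> levels [6 7 6 4]
Step 5: flows [1->0,0=2,2->3] -> levels [7 6 5 5]
Step 6: flows [0->1,0->2,2=3] -> levels [5 7 6 5]
Step 7: flows [1->0,2->0,2->3] -> levels [7 6 4 6]
Step 8: flows [0->1,0->2,3->2] -> levels [5 7 6 5]
  -> period-2 cycle: step 8 state = step 6 state; never stabilizes
  -> state at step 30: (30-6) mod 2 = 0, same as step 6 -> [5 7 6 5]

Answer: 5 7 6 5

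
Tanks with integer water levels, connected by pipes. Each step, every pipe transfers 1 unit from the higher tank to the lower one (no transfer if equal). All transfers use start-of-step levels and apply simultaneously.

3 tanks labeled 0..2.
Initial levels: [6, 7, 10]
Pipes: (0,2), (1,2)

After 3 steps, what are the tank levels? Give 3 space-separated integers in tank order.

Answer: 7 7 9

Derivation:
Step 1: flows [2->0,2->1] -> levels [7 8 8]
Step 2: flows [2->0,1=2] -> levels [8 8 7]
Step 3: flows [0->2,1->2] -> levels [7 7 9]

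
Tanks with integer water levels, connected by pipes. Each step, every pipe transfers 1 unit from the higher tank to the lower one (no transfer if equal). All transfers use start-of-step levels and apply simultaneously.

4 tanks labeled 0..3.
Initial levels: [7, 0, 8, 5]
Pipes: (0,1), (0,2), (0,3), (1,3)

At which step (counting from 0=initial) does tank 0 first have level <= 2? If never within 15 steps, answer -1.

Step 1: flows [0->1,2->0,0->3,3->1] -> levels [6 2 7 5]
Step 2: flows [0->1,2->0,0->3,3->1] -> levels [5 4 6 5]
Step 3: flows [0->1,2->0,0=3,3->1] -> levels [5 6 5 4]
Step 4: flows [1->0,0=2,0->3,1->3] -> levels [5 4 5 6]
Step 5: flows [0->1,0=2,3->0,3->1] -> levels [5 6 5 4]
  -> period-2 cycle (repeats step 3); tank 0 never drops to <=2
Tank 0 never reaches <=2 within 15 steps

Answer: -1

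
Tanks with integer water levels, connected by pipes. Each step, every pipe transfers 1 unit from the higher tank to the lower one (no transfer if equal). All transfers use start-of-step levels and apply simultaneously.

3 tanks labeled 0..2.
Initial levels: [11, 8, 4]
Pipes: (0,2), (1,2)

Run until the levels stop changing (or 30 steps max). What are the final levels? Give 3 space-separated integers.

Answer: 8 8 7

Derivation:
Step 1: flows [0->2,1->2] -> levels [10 7 6]
Step 2: flows [0->2,1->2] -> levels [9 6 8]
Step 3: flows [0->2,2->1] -> levels [8 7 8]
Step 4: flows [0=2,2->1] -> levels [8 8 7]
Step 5: flows [0->2,1->2] -> levels [7 7 9]
Step 6: flows [2->0,2->1] -> levels [8 8 7]
  -> period-2 cycle: step 6 state = step 4 state; never stabilizes
  -> state at step 30: (30-4) mod 2 = 0, same as step 4 -> [8 8 7]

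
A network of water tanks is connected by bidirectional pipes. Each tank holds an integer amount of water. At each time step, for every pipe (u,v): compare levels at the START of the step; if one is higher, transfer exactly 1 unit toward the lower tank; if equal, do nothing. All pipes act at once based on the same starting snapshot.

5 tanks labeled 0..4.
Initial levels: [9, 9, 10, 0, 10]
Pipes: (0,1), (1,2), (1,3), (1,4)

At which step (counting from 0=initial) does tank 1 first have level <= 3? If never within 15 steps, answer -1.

Answer: -1

Derivation:
Step 1: flows [0=1,2->1,1->3,4->1] -> levels [9 10 9 1 9]
Step 2: flows [1->0,1->2,1->3,1->4] -> levels [10 6 10 2 10]
Step 3: flows [0->1,2->1,1->3,4->1] -> levels [9 8 9 3 9]
Step 4: flows [0->1,2->1,1->3,4->1] -> levels [8 10 8 4 8]
Step 5: flows [1->0,1->2,1->3,1->4] -> levels [9 6 9 5 9]
Step 6: flows [0->1,2->1,1->3,4->1] -> levels [8 8 8 6 8]
Step 7: flows [0=1,1=2,1->3,1=4] -> levels [8 7 8 7 8]
Step 8: flows [0->1,2->1,1=3,4->1] -> levels [7 10 7 7 7]
Step 9: flows [1->0,1->2,1->3,1->4] -> levels [8 6 8 8 8]
Step 10: flows [0->1,2->1,3->1,4->1] -> levels [7 10 7 7 7]
  -> period-2 cycle (repeats step 8); tank 1 never drops to <=3
Tank 1 never reaches <=3 within 15 steps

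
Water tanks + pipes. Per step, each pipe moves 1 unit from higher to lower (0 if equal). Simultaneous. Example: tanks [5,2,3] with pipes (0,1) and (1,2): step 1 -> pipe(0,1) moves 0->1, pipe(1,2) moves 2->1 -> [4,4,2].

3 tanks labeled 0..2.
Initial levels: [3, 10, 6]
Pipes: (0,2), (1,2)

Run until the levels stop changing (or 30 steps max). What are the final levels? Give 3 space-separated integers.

Answer: 6 6 7

Derivation:
Step 1: flows [2->0,1->2] -> levels [4 9 6]
Step 2: flows [2->0,1->2] -> levels [5 8 6]
Step 3: flows [2->0,1->2] -> levels [6 7 6]
Step 4: flows [0=2,1->2] -> levels [6 6 7]
Step 5: flows [2->0,2->1] -> levels [7 7 5]
Step 6: flows [0->2,1->2] -> levels [6 6 7]
  -> period-2 cycle: step 6 state = step 4 state; never stabilizes
  -> state at step 30: (30-4) mod 2 = 0, same as step 4 -> [6 6 7]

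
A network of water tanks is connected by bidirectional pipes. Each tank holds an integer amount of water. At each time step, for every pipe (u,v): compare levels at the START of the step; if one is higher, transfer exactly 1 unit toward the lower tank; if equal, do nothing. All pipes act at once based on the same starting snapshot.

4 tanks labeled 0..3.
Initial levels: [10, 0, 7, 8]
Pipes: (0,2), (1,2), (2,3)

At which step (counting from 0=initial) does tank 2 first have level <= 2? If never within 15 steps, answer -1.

Answer: -1

Derivation:
Step 1: flows [0->2,2->1,3->2] -> levels [9 1 8 7]
Step 2: flows [0->2,2->1,2->3] -> levels [8 2 7 8]
Step 3: flows [0->2,2->1,3->2] -> levels [7 3 8 7]
Step 4: flows [2->0,2->1,2->3] -> levels [8 4 5 8]
Step 5: flows [0->2,2->1,3->2] -> levels [7 5 6 7]
Step 6: flows [0->2,2->1,3->2] -> levels [6 6 7 6]
Step 7: flows [2->0,2->1,2->3] -> levels [7 7 4 7]
Step 8: flows [0->2,1->2,3->2] -> levels [6 6 7 6]
  -> period-2 cycle (repeats step 6); tank 2 never drops to <=2
Tank 2 never reaches <=2 within 15 steps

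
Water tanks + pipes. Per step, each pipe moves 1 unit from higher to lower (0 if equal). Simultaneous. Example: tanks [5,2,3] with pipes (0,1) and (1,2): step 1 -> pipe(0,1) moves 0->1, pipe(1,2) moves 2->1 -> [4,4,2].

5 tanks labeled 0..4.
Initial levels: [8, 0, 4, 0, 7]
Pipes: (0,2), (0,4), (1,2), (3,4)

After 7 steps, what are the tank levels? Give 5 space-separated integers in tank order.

Answer: 3 3 5 3 5

Derivation:
Step 1: flows [0->2,0->4,2->1,4->3] -> levels [6 1 4 1 7]
Step 2: flows [0->2,4->0,2->1,4->3] -> levels [6 2 4 2 5]
Step 3: flows [0->2,0->4,2->1,4->3] -> levels [4 3 4 3 5]
Step 4: flows [0=2,4->0,2->1,4->3] -> levels [5 4 3 4 3]
Step 5: flows [0->2,0->4,1->2,3->4] -> levels [3 3 5 3 5]
Step 6: flows [2->0,4->0,2->1,4->3] -> levels [5 4 3 4 3]
  -> period-2 cycle: step 6 state = step 4 state
  -> state at step 7: (7-4) mod 2 = 1, same as step 5 -> [3 3 5 3 5]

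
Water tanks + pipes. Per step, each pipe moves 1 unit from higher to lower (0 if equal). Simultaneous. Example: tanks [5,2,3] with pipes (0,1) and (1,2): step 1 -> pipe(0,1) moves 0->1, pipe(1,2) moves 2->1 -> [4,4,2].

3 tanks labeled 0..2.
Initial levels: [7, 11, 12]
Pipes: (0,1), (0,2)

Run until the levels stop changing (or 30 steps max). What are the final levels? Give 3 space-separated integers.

Answer: 11 9 10

Derivation:
Step 1: flows [1->0,2->0] -> levels [9 10 11]
Step 2: flows [1->0,2->0] -> levels [11 9 10]
Step 3: flows [0->1,0->2] -> levels [9 10 11]
  -> period-2 cycle: step 3 state = step 1 state; never stabilizes
  -> state at step 30: (30-1) mod 2 = 1, same as step 2 -> [11 9 10]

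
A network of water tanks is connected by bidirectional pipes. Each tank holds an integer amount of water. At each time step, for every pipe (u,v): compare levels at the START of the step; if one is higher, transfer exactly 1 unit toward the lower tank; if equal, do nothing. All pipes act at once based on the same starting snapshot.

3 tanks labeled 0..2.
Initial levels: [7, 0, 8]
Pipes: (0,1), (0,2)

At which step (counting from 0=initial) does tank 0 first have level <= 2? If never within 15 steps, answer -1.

Answer: -1

Derivation:
Step 1: flows [0->1,2->0] -> levels [7 1 7]
Step 2: flows [0->1,0=2] -> levels [6 2 7]
Step 3: flows [0->1,2->0] -> levels [6 3 6]
Step 4: flows [0->1,0=2] -> levels [5 4 6]
Step 5: flows [0->1,2->0] -> levels [5 5 5]
Step 6: flows [0=1,0=2] -> levels [5 5 5]
  -> stable; tank 0 stays at 5 > 2
Tank 0 never reaches <=2 within 15 steps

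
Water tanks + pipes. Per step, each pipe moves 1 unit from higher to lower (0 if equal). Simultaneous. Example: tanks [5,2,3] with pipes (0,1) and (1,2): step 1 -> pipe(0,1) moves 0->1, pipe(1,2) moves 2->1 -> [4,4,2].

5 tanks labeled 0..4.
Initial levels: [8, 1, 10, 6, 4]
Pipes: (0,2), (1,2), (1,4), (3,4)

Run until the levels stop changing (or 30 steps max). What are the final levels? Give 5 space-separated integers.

Step 1: flows [2->0,2->1,4->1,3->4] -> levels [9 3 8 5 4]
Step 2: flows [0->2,2->1,4->1,3->4] -> levels [8 5 8 4 4]
Step 3: flows [0=2,2->1,1->4,3=4] -> levels [8 5 7 4 5]
Step 4: flows [0->2,2->1,1=4,4->3] -> levels [7 6 7 5 4]
Step 5: flows [0=2,2->1,1->4,3->4] -> levels [7 6 6 4 6]
Step 6: flows [0->2,1=2,1=4,4->3] -> levels [6 6 7 5 5]
Step 7: flows [2->0,2->1,1->4,3=4] -> levels [7 6 5 5 6]
Step 8: flows [0->2,1->2,1=4,4->3] -> levels [6 5 7 6 5]
Step 9: flows [2->0,2->1,1=4,3->4] -> levels [7 6 5 5 6]
  -> period-2 cycle: step 9 state = step 7 state; never stabilizes
  -> state at step 30: (30-7) mod 2 = 1, same as step 8 -> [6 5 7 6 5]

Answer: 6 5 7 6 5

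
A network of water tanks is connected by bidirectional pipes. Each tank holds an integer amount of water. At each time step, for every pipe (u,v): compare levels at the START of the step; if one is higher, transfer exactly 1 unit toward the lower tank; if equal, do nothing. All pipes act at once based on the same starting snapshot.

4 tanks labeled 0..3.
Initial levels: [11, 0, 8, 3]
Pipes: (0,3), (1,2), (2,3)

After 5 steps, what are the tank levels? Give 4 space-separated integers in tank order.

Step 1: flows [0->3,2->1,2->3] -> levels [10 1 6 5]
Step 2: flows [0->3,2->1,2->3] -> levels [9 2 4 7]
Step 3: flows [0->3,2->1,3->2] -> levels [8 3 4 7]
Step 4: flows [0->3,2->1,3->2] -> levels [7 4 4 7]
Step 5: flows [0=3,1=2,3->2] -> levels [7 4 5 6]

Answer: 7 4 5 6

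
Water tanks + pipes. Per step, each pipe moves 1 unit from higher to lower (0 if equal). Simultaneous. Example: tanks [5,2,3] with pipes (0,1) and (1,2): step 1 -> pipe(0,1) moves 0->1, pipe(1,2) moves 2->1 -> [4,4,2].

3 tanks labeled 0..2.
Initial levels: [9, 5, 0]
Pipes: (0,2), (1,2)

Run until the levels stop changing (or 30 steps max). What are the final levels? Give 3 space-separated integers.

Step 1: flows [0->2,1->2] -> levels [8 4 2]
Step 2: flows [0->2,1->2] -> levels [7 3 4]
Step 3: flows [0->2,2->1] -> levels [6 4 4]
Step 4: flows [0->2,1=2] -> levels [5 4 5]
Step 5: flows [0=2,2->1] -> levels [5 5 4]
Step 6: flows [0->2,1->2] -> levels [4 4 6]
Step 7: flows [2->0,2->1] -> levels [5 5 4]
  -> period-2 cycle: step 7 state = step 5 state; never stabilizes
  -> state at step 30: (30-5) mod 2 = 1, same as step 6 -> [4 4 6]

Answer: 4 4 6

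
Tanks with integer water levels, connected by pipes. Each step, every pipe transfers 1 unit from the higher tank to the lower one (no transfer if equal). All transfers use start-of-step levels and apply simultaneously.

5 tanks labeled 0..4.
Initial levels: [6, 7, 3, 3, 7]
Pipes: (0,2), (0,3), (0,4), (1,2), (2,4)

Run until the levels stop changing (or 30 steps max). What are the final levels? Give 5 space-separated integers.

Answer: 5 6 4 5 6

Derivation:
Step 1: flows [0->2,0->3,4->0,1->2,4->2] -> levels [5 6 6 4 5]
Step 2: flows [2->0,0->3,0=4,1=2,2->4] -> levels [5 6 4 5 6]
Step 3: flows [0->2,0=3,4->0,1->2,4->2] -> levels [5 5 7 5 4]
Step 4: flows [2->0,0=3,0->4,2->1,2->4] -> levels [5 6 4 5 6]
  -> period-2 cycle: step 4 state = step 2 state; never stabilizes
  -> state at step 30: (30-2) mod 2 = 0, same as step 2 -> [5 6 4 5 6]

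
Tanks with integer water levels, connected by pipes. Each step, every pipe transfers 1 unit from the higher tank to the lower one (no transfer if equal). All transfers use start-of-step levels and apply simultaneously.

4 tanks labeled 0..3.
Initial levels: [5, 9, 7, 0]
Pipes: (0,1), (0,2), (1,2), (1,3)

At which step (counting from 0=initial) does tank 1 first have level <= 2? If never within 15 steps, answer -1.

Answer: -1

Derivation:
Step 1: flows [1->0,2->0,1->2,1->3] -> levels [7 6 7 1]
Step 2: flows [0->1,0=2,2->1,1->3] -> levels [6 7 6 2]
Step 3: flows [1->0,0=2,1->2,1->3] -> levels [7 4 7 3]
Step 4: flows [0->1,0=2,2->1,1->3] -> levels [6 5 6 4]
Step 5: flows [0->1,0=2,2->1,1->3] -> levels [5 6 5 5]
Step 6: flows [1->0,0=2,1->2,1->3] -> levels [6 3 6 6]
Step 7: flows [0->1,0=2,2->1,3->1] -> levels [5 6 5 5]
  -> period-2 cycle (repeats step 5); tank 1 never drops to <=2
Tank 1 never reaches <=2 within 15 steps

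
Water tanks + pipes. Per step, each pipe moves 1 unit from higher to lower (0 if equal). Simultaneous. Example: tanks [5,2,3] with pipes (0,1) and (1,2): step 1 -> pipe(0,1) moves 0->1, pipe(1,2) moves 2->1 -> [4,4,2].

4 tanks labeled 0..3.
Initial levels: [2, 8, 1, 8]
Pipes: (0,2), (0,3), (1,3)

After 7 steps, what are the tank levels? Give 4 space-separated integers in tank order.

Step 1: flows [0->2,3->0,1=3] -> levels [2 8 2 7]
Step 2: flows [0=2,3->0,1->3] -> levels [3 7 2 7]
Step 3: flows [0->2,3->0,1=3] -> levels [3 7 3 6]
Step 4: flows [0=2,3->0,1->3] -> levels [4 6 3 6]
Step 5: flows [0->2,3->0,1=3] -> levels [4 6 4 5]
Step 6: flows [0=2,3->0,1->3] -> levels [5 5 4 5]
Step 7: flows [0->2,0=3,1=3] -> levels [4 5 5 5]

Answer: 4 5 5 5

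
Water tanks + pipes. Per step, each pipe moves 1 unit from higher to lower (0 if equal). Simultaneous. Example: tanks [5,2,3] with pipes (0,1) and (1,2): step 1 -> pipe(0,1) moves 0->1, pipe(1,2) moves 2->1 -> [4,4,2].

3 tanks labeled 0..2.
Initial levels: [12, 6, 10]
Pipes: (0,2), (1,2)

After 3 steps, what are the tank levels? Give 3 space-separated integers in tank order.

Answer: 10 9 9

Derivation:
Step 1: flows [0->2,2->1] -> levels [11 7 10]
Step 2: flows [0->2,2->1] -> levels [10 8 10]
Step 3: flows [0=2,2->1] -> levels [10 9 9]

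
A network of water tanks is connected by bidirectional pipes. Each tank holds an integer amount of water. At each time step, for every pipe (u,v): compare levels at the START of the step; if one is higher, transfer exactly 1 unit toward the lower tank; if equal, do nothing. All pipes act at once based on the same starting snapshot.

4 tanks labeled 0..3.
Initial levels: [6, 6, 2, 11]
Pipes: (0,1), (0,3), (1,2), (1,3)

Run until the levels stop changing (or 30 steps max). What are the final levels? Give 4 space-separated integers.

Step 1: flows [0=1,3->0,1->2,3->1] -> levels [7 6 3 9]
Step 2: flows [0->1,3->0,1->2,3->1] -> levels [7 7 4 7]
Step 3: flows [0=1,0=3,1->2,1=3] -> levels [7 6 5 7]
Step 4: flows [0->1,0=3,1->2,3->1] -> levels [6 7 6 6]
Step 5: flows [1->0,0=3,1->2,1->3] -> levels [7 4 7 7]
Step 6: flows [0->1,0=3,2->1,3->1] -> levels [6 7 6 6]
  -> period-2 cycle: step 6 state = step 4 state; never stabilizes
  -> state at step 30: (30-4) mod 2 = 0, same as step 4 -> [6 7 6 6]

Answer: 6 7 6 6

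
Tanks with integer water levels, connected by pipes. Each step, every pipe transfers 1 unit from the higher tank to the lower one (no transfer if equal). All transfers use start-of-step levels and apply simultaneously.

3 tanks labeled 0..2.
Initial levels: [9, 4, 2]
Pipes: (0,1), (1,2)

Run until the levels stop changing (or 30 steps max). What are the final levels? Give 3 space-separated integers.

Step 1: flows [0->1,1->2] -> levels [8 4 3]
Step 2: flows [0->1,1->2] -> levels [7 4 4]
Step 3: flows [0->1,1=2] -> levels [6 5 4]
Step 4: flows [0->1,1->2] -> levels [5 5 5]
Step 5: flows [0=1,1=2] -> levels [5 5 5]
  -> stable (no change)

Answer: 5 5 5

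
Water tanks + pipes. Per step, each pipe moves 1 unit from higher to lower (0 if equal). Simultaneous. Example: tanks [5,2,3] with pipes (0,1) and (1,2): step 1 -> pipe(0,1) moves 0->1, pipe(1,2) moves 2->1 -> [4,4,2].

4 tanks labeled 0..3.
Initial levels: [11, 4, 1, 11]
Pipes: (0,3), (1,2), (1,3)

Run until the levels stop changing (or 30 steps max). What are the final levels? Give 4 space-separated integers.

Answer: 7 8 6 6

Derivation:
Step 1: flows [0=3,1->2,3->1] -> levels [11 4 2 10]
Step 2: flows [0->3,1->2,3->1] -> levels [10 4 3 10]
Step 3: flows [0=3,1->2,3->1] -> levels [10 4 4 9]
Step 4: flows [0->3,1=2,3->1] -> levels [9 5 4 9]
Step 5: flows [0=3,1->2,3->1] -> levels [9 5 5 8]
Step 6: flows [0->3,1=2,3->1] -> levels [8 6 5 8]
Step 7: flows [0=3,1->2,3->1] -> levels [8 6 6 7]
Step 8: flows [0->3,1=2,3->1] -> levels [7 7 6 7]
Step 9: flows [0=3,1->2,1=3] -> levels [7 6 7 7]
Step 10: flows [0=3,2->1,3->1] -> levels [7 8 6 6]
Step 11: flows [0->3,1->2,1->3] -> levels [6 6 7 8]
Step 12: flows [3->0,2->1,3->1] -> levels [7 8 6 6]
  -> period-2 cycle: step 12 state = step 10 state; never stabilizes
  -> state at step 30: (30-10) mod 2 = 0, same as step 10 -> [7 8 6 6]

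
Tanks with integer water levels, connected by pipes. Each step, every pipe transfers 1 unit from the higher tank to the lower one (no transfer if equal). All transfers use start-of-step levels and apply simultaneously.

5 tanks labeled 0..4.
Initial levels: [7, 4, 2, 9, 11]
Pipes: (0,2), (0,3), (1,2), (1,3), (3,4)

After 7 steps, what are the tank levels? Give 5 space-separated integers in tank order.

Answer: 5 5 8 9 6

Derivation:
Step 1: flows [0->2,3->0,1->2,3->1,4->3] -> levels [7 4 4 8 10]
Step 2: flows [0->2,3->0,1=2,3->1,4->3] -> levels [7 5 5 7 9]
Step 3: flows [0->2,0=3,1=2,3->1,4->3] -> levels [6 6 6 7 8]
Step 4: flows [0=2,3->0,1=2,3->1,4->3] -> levels [7 7 6 6 7]
Step 5: flows [0->2,0->3,1->2,1->3,4->3] -> levels [5 5 8 9 6]
Step 6: flows [2->0,3->0,2->1,3->1,3->4] -> levels [7 7 6 6 7]
  -> period-2 cycle: step 6 state = step 4 state
  -> state at step 7: (7-4) mod 2 = 1, same as step 5 -> [5 5 8 9 6]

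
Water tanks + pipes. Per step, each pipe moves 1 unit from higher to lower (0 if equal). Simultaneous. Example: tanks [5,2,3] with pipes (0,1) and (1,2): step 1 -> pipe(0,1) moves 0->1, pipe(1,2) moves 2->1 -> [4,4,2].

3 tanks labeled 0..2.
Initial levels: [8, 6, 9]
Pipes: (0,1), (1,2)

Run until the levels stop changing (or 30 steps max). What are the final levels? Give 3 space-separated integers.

Answer: 8 7 8

Derivation:
Step 1: flows [0->1,2->1] -> levels [7 8 8]
Step 2: flows [1->0,1=2] -> levels [8 7 8]
Step 3: flows [0->1,2->1] -> levels [7 9 7]
Step 4: flows [1->0,1->2] -> levels [8 7 8]
  -> period-2 cycle: step 4 state = step 2 state; never stabilizes
  -> state at step 30: (30-2) mod 2 = 0, same as step 2 -> [8 7 8]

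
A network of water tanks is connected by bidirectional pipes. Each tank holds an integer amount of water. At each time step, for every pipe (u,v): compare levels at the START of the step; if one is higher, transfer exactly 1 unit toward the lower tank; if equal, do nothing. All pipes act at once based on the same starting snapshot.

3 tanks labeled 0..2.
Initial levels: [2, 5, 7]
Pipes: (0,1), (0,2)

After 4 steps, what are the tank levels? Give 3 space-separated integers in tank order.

Step 1: flows [1->0,2->0] -> levels [4 4 6]
Step 2: flows [0=1,2->0] -> levels [5 4 5]
Step 3: flows [0->1,0=2] -> levels [4 5 5]
Step 4: flows [1->0,2->0] -> levels [6 4 4]

Answer: 6 4 4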